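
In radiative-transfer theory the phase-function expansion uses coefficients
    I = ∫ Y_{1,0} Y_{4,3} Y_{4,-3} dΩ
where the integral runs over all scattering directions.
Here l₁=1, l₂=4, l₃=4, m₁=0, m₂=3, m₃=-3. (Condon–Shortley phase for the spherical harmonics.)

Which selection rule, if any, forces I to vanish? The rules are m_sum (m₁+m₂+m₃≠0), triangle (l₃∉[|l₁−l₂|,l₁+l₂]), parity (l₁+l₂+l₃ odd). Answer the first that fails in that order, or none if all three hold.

parity

m₁+m₂+m₃ = 0 + 3 − 3 = 0  ✓
triangle: |1−4|=3 ≤ l₃=4 ≤ 1+4=5  ✓
parity: l₁+l₂+l₃ = 9 is odd  ✗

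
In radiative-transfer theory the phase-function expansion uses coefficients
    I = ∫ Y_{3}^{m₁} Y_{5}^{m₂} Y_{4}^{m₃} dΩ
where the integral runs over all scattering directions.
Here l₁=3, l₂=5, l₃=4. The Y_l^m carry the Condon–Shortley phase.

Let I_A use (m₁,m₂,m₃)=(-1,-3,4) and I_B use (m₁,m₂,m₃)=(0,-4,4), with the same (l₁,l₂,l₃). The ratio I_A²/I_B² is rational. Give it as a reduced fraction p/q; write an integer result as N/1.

2/3

Same 3,5,4: normalisation and zero-m 3j drop out of the ratio.
A: Δ: 4! 2! 6! / 13! → 1/180180; sum: t=2:+1/5760 = 1/5760; 3j²(3 5 4; -1 -3 4) = Δ·Π!·Σ² = 56/2145  (sign +1)
B: Δ: 4! 2! 6! / 13! → 1/180180; sum: t=1:−1/8640 = -1/8640; 3j²(3 5 4; 0 -4 4) = Δ·Π!·Σ² = 28/715  (sign -1)
I_A²/I_B² = (56/2145)/(28/715) = 2/3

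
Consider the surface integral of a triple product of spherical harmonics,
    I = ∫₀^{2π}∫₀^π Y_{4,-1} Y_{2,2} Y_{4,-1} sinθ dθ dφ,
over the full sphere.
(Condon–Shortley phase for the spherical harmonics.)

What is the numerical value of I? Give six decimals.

0.200662

m-sum 0 ✓  L=10 even ✓  2≤4≤6 ✓
Π(2lᵢ+1) = 9×5×9 = 405
triangle coeff Δ(4,2,4) = 1/13860
Σ_t [0,2]: t=0:+1/192 t=1:−1/36 t=2:+1/192 = -5/288
(3j)²=20/693 [(4 2 4; 0 0 0)], sign=-1
Σ_t [2,2]: t=2:+1/144 = 1/144
(3j)²=10/231 [(4 2 4; -1 2 -1)], sign=-1
⇒ 4πI² = 3000/5929
I = (+1)√(3000/5929/(4π)) = 0.20066192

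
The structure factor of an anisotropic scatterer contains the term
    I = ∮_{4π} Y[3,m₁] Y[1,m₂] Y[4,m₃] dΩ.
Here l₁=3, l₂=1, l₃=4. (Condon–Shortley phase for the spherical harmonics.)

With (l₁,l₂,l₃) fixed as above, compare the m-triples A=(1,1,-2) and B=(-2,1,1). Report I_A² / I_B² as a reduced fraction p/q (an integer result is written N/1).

5/1

Same 3,1,4: normalisation and zero-m 3j drop out of the ratio.
A: Δ: 0! 6! 2! / 9! → 1/252; sum: t=0:+1/96 = 1/96; 3j²(3 1 4; 1 1 -2) = Δ·Π!·Σ² = 5/84  (sign +1)
B: Δ: 0! 6! 2! / 9! → 1/252; sum: t=0:+1/240 = 1/240; 3j²(3 1 4; -2 1 1) = Δ·Π!·Σ² = 1/84  (sign -1)
I_A²/I_B² = (5/84)/(1/84) = 5/1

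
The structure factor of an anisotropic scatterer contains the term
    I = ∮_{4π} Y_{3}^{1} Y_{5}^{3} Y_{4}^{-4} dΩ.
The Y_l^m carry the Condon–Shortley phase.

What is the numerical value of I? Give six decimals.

0.169606

m-sum 0 ✓  L=12 even ✓  2≤4≤8 ✓
Π(2lᵢ+1) = 7×11×9 = 693
triangle coeff Δ(3,5,4) = 1/180180
Σ_t [1,3]: t=1:−1/576 t=2:+1/144 t=3:−1/576 = 1/288
(3j)²=20/1001 [(3 5 4; 0 0 0)], sign=+1
Σ_t [2,2]: t=2:+1/5760 = 1/5760
(3j)²=56/2145 [(3 5 4; 1 3 -4)], sign=+1
⇒ 4πI² = 672/1859
I = (+1)√(672/1859/(4π)) = 0.16960553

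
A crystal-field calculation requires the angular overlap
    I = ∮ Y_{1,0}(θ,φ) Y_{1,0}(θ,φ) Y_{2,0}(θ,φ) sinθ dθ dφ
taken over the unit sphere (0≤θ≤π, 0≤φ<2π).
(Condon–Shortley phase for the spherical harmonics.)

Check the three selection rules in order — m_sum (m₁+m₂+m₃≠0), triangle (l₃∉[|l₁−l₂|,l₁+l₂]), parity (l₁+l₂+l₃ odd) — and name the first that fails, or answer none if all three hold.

m₁+m₂+m₃ = 0 + 0 + 0 = 0  ✓
triangle: |1−1|=0 ≤ l₃=2 ≤ 1+1=2  ✓
parity: l₁+l₂+l₃ = 4 is even  ✓

none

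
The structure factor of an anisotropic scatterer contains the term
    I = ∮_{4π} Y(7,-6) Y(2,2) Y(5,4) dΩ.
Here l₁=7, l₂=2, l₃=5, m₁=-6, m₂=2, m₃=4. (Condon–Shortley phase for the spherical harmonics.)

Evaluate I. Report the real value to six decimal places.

0.303018

Checks pass: Σm=0; 14 even; l₃=5∈[5,9].
(2·7+1)(2·2+1)(2·5+1) = 825
Δ: 4! 10! 0! / 15! → 1/15015
sum: t=2:+1/57600 = 1/57600
3j²(7 2 5; 0 0 0) = Δ·Π!·Σ² = 21/715  (sign -1)
sum: t=4:+1/8709120 = 1/8709120
3j²(7 2 5; -6 2 4) = Δ·Π!·Σ² = 1/21  (sign -1)
combine: 4πI² = 825·21/715·1/21 = 15/13
take √, sign +1: I = 0.30301841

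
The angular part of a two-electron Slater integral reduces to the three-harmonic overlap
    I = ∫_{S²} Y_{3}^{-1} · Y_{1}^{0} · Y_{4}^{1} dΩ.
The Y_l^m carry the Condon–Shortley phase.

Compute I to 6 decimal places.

Checks pass: Σm=0; 8 even; l₃=4∈[2,4].
(2·3+1)(2·1+1)(2·4+1) = 189
Δ: 0! 6! 2! / 9! → 1/252
sum: t=0:+1/36 = 1/36
3j²(3 1 4; 0 0 0) = Δ·Π!·Σ² = 4/63  (sign +1)
sum: t=0:+1/48 = 1/48
3j²(3 1 4; -1 0 1) = Δ·Π!·Σ² = 5/84  (sign -1)
combine: 4πI² = 189·4/63·5/84 = 5/7
take √, sign -1: I = -0.23841361

-0.238414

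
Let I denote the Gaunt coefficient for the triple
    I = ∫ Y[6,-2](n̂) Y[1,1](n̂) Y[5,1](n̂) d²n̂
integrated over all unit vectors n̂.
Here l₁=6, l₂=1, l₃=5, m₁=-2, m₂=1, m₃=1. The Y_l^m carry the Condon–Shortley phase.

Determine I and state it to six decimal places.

0.216205

Rules hold: Σm=0, L=12 even, 5≤5≤7.
N = 13·3·11 = 429
Δ = 2!·10!·0!/13! = 1/858
Racah Σ t=1..1: t=1:−1/14400 = -1/14400
⇒ 3j(6 1 5; 0 0 0)² = 6/143, sgn +1
Racah Σ t=2..2: t=2:+1/34560 = 1/34560
⇒ 3j(6 1 5; -2 1 1)² = 14/429, sgn +1
4πI² = N·(3j₀)²·(3jₘ)² = 84/143
I = +1·√(0.587413/4π) = 0.21620548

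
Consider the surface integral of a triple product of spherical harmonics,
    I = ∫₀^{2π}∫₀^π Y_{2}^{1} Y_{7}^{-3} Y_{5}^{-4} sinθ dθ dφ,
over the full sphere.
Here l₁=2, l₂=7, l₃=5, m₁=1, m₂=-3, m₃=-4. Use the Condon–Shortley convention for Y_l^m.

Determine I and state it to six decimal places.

0.000000

Σmᵢ = -6 ≠ 0, so the φ-integral vanishes; I = 0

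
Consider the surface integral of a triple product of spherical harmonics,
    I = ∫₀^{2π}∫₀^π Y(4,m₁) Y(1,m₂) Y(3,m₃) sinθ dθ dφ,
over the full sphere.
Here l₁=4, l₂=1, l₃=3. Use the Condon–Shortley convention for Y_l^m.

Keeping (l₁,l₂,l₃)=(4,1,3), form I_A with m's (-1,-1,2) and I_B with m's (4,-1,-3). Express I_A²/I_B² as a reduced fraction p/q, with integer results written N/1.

3/28

Same 4,1,3: normalisation and zero-m 3j drop out of the ratio.
A: Δ: 2! 6! 0! / 9! → 1/252; sum: t=0:+1/240 = 1/240; 3j²(4 1 3; -1 -1 2) = Δ·Π!·Σ² = 1/84  (sign -1)
B: Δ: 2! 6! 0! / 9! → 1/252; sum: t=0:+1/1440 = 1/1440; 3j²(4 1 3; 4 -1 -3) = Δ·Π!·Σ² = 1/9  (sign +1)
I_A²/I_B² = (1/84)/(1/9) = 3/28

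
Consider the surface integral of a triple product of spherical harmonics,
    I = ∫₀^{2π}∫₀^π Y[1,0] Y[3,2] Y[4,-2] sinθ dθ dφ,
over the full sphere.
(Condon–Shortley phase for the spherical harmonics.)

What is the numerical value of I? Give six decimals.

Checks pass: Σm=0; 8 even; l₃=4∈[2,4].
(2·1+1)(2·3+1)(2·4+1) = 189
Δ: 0! 2! 6! / 9! → 1/252
sum: t=0:+1/36 = 1/36
3j²(1 3 4; 0 0 0) = Δ·Π!·Σ² = 4/63  (sign +1)
sum: t=0:+1/120 = 1/120
3j²(1 3 4; 0 2 -2) = Δ·Π!·Σ² = 1/21  (sign +1)
combine: 4πI² = 189·4/63·1/21 = 4/7
take √, sign +1: I = 0.21324362

0.213244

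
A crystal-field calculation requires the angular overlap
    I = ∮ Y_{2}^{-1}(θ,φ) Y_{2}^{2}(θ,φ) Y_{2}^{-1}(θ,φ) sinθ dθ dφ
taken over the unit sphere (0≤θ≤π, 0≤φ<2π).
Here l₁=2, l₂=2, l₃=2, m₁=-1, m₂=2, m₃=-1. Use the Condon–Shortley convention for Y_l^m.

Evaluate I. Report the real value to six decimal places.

m-sum 0 ✓  L=6 even ✓  0≤2≤4 ✓
Π(2lᵢ+1) = 5×5×5 = 125
triangle coeff Δ(2,2,2) = 1/630
Σ_t [0,2]: t=0:+1/8 t=1:−1/1 t=2:+1/8 = -3/4
(3j)²=2/35 [(2 2 2; 0 0 0)], sign=-1
Σ_t [2,2]: t=2:+1/4 = 1/4
(3j)²=3/35 [(2 2 2; -1 2 -1)], sign=-1
⇒ 4πI² = 30/49
I = (+1)√(30/49/(4π)) = 0.22072812

0.220728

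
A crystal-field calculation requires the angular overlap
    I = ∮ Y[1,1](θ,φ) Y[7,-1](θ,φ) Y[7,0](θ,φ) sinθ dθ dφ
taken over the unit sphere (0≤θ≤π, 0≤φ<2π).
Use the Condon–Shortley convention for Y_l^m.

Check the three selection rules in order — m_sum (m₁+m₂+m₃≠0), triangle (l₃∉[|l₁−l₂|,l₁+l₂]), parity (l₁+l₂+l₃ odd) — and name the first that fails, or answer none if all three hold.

parity

azimuthal sum: 1 − 1 + 0 = 0  ✓
6 ≤ 7 ≤ 8 (triangle on l)  ✓
L = 1 + 7 + 7 = 15 (odd)  ✗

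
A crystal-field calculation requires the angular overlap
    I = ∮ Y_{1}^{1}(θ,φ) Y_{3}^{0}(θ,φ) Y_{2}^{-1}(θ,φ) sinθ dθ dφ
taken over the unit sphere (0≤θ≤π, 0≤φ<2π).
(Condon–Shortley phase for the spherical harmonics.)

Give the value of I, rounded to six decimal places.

Rules hold: Σm=0, L=6 even, 2≤2≤4.
N = 3·7·5 = 105
Δ = 2!·0!·4!/7! = 1/105
Racah Σ t=1..1: t=1:−1/4 = -1/4
⇒ 3j(1 3 2; 0 0 0)² = 3/35, sgn -1
Racah Σ t=0..0: t=0:+1/12 = 1/12
⇒ 3j(1 3 2; 1 0 -1)² = 1/35, sgn -1
4πI² = N·(3j₀)²·(3jₘ)² = 9/35
I = +1·√(0.257143/4π) = 0.14304817

0.143048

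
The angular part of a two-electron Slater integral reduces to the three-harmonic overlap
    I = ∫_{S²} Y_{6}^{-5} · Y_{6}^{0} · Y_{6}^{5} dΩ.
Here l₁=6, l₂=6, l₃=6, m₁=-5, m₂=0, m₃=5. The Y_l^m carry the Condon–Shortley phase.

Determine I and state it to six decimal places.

-0.157447

Rules hold: Σm=0, L=18 even, 0≤6≤12.
N = 13·13·13 = 2197
Δ = 6!·6!·6!/19! = 1/325909584
Racah Σ t=0..6: t=0:+1/373248000 t=1:−1/1728000 t=2:+1/110592 t=3:−1/46656 t=4:+1/110592 t=5:−1/1728000 t=6:+1/373248000 = -7/1555200
⇒ 3j(6 6 6; 0 0 0)² = 400/46189, sgn -1
Racah Σ t=5..6: t=5:−1/10368000 t=6:+1/62208000 = -1/12441600
⇒ 3j(6 6 6; -5 0 5)² = 275/16796, sgn +1
4πI² = N·(3j₀)²·(3jₘ)² = 32500/104329
I = -1·√(0.311515/4π) = -0.15744694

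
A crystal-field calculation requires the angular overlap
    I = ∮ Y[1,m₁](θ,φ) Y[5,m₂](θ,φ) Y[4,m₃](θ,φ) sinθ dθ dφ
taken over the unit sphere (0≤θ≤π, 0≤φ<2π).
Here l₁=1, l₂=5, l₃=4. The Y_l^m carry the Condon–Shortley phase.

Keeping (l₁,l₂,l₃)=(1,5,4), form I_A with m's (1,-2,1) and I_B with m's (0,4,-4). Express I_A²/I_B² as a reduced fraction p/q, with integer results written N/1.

7/3

Shared (l₁,l₂,l₃)=(1,5,4): N and (l;000)² cancel in I_A²/I_B².
A: Δ = 2!·0!·8!/11! = 1/495; Racah Σ t=0..0: t=0:+1/1440 = 1/1440; ⇒ 3j(1 5 4; 1 -2 1)² = 7/165, sgn -1
B: Δ = 2!·0!·8!/11! = 1/495; Racah Σ t=1..1: t=1:−1/40320 = -1/40320; ⇒ 3j(1 5 4; 0 4 -4)² = 1/55, sgn -1
I_A²/I_B² = (7/165)/(1/55) = 7/3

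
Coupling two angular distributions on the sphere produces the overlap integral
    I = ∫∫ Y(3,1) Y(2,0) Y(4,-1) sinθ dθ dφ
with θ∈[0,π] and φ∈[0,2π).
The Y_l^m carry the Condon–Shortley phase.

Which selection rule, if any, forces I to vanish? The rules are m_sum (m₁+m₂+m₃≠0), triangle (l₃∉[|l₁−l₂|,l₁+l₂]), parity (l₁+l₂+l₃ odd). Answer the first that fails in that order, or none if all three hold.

parity

Σmᵢ = 0  ✓
l₃∈[|l₁−l₂|,l₁+l₂]=[1,5], have l₃=4  ✓
Σlᵢ = 9 ⇒ odd  ✗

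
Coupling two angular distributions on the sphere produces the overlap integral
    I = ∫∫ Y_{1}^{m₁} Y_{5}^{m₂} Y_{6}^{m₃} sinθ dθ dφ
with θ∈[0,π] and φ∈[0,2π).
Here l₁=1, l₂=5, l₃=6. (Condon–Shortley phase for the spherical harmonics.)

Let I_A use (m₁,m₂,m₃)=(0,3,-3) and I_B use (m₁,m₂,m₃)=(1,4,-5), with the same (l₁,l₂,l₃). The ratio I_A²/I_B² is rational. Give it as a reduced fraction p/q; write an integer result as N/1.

l's match ⇒ only the (l;m) 3-j factors differ between A and B.
A: triangle coeff Δ(1,5,6) = 1/858; Σ_t [0,0]: t=0:+1/80640 = 1/80640; (3j)²=9/286 [(1 5 6; 0 3 -3)], sign=-1
B: triangle coeff Δ(1,5,6) = 1/858; Σ_t [0,0]: t=0:+1/725760 = 1/725760; (3j)²=5/78 [(1 5 6; 1 4 -5)], sign=-1
I_A²/I_B² = (9/286)/(5/78) = 27/55

27/55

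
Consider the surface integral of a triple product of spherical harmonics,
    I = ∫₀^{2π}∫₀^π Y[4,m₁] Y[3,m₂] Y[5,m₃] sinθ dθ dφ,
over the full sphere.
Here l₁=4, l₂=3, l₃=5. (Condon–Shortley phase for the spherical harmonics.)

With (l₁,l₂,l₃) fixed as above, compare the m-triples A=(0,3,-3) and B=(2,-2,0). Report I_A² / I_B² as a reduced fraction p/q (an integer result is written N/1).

Shared (l₁,l₂,l₃)=(4,3,5): N and (l;000)² cancel in I_A²/I_B².
A: Δ = 2!·6!·4!/13! = 1/180180; Racah Σ t=2..2: t=2:+1/2304 = 1/2304; ⇒ 3j(4 3 5; 0 3 -3)² = 5/143, sgn +1
B: Δ = 2!·6!·4!/13! = 1/180180; Racah Σ t=0..1: t=0:+1/576 t=1:−1/2880 = 1/720; ⇒ 3j(4 3 5; 2 -2 0)² = 80/3003, sgn -1
I_A²/I_B² = (5/143)/(80/3003) = 21/16

21/16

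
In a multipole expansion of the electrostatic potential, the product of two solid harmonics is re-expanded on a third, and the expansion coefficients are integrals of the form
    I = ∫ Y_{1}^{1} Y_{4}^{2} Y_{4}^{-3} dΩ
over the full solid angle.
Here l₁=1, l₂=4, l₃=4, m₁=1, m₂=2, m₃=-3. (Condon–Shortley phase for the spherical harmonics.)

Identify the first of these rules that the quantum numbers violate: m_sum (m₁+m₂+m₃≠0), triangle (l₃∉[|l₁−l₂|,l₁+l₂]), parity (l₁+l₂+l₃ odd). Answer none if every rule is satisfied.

azimuthal sum: 1 + 2 − 3 = 0  ✓
3 ≤ 4 ≤ 5 (triangle on l)  ✓
L = 1 + 4 + 4 = 9 (odd)  ✗

parity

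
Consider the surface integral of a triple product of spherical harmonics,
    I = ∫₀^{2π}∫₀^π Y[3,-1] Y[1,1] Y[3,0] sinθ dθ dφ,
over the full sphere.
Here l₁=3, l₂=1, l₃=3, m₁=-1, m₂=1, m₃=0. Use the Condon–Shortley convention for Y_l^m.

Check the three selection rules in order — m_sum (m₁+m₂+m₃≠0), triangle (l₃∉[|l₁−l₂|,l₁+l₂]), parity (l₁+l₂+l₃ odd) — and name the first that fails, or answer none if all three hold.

m₁+m₂+m₃ = -1 + 1 + 0 = 0  ✓
triangle: |3−1|=2 ≤ l₃=3 ≤ 3+1=4  ✓
parity: l₁+l₂+l₃ = 7 is odd  ✗

parity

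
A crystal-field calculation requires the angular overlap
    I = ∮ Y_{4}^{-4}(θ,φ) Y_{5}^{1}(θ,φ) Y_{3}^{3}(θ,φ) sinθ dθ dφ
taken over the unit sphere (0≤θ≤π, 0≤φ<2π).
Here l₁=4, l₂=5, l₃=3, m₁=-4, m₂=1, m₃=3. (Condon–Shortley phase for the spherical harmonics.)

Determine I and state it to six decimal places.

0.050679

m-sum 0 ✓  L=12 even ✓  1≤3≤9 ✓
Π(2lᵢ+1) = 9×11×7 = 693
triangle coeff Δ(4,5,3) = 1/180180
Σ_t [2,4]: t=2:+1/576 t=3:−1/144 t=4:+1/576 = -1/288
(3j)²=20/1001 [(4 5 3; 0 0 0)], sign=+1
Σ_t [6,6]: t=6:+1/34560 = 1/34560
(3j)²=1/429 [(4 5 3; -4 1 3)], sign=+1
⇒ 4πI² = 60/1859
I = (+1)√(60/1859/(4π)) = 0.05067935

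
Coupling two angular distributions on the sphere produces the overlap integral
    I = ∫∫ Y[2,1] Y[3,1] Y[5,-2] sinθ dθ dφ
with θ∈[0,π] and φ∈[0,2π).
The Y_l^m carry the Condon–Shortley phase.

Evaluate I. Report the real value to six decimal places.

0.245532

Checks pass: Σm=0; 10 even; l₃=5∈[1,5].
(2·2+1)(2·3+1)(2·5+1) = 385
Δ: 0! 4! 6! / 11! → 1/2310
sum: t=0:+1/144 = 1/144
3j²(2 3 5; 0 0 0) = Δ·Π!·Σ² = 10/231  (sign -1)
sum: t=0:+1/288 = 1/288
3j²(2 3 5; 1 1 -2) = Δ·Π!·Σ² = 1/22  (sign -1)
combine: 4πI² = 385·10/231·1/22 = 25/33
take √, sign +1: I = 0.24553200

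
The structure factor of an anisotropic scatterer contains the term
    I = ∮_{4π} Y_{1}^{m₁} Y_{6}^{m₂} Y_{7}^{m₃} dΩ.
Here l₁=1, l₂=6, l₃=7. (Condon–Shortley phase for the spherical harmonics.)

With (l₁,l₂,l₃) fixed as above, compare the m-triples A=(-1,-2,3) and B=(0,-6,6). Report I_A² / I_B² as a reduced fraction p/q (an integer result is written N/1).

45/13

Shared (l₁,l₂,l₃)=(1,6,7): N and (l;000)² cancel in I_A²/I_B².
A: Δ = 0!·2!·12!/15! = 1/1365; Racah Σ t=0..0: t=0:+1/1935360 = 1/1935360; ⇒ 3j(1 6 7; -1 -2 3)² = 3/91, sgn +1
B: Δ = 0!·2!·12!/15! = 1/1365; Racah Σ t=0..0: t=0:+1/479001600 = 1/479001600; ⇒ 3j(1 6 7; 0 -6 6)² = 1/105, sgn -1
I_A²/I_B² = (3/91)/(1/105) = 45/13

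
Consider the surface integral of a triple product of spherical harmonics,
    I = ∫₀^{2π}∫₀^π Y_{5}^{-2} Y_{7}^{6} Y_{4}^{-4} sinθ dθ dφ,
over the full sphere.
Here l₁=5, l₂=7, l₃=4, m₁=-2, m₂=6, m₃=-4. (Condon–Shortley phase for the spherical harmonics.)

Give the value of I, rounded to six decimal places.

Checks pass: Σm=0; 16 even; l₃=4∈[2,12].
(2·5+1)(2·7+1)(2·4+1) = 1485
Δ: 8! 2! 6! / 17! → 1/6126120
sum: t=3:−1/69120 t=4:+1/20736 t=5:−1/69120 = 1/51840
3j²(5 7 4; 0 0 0) = Δ·Π!·Σ² = 280/21879  (sign +1)
sum: t=7:−1/7257600 = -1/7257600
3j²(5 7 4; -2 6 -4) = Δ·Π!·Σ² = 2/85  (sign -1)
combine: 4πI² = 1485·280/21879·2/85 = 1680/3757
take √, sign -1: I = -0.18863797

-0.188638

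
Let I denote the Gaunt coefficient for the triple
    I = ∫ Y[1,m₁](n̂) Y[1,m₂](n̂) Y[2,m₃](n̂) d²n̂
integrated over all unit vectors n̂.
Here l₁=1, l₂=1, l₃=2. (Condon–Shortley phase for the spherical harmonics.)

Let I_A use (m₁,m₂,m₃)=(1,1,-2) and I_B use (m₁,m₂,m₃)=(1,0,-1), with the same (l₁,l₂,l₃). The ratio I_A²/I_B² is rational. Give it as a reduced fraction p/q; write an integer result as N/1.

Same 1,1,2: normalisation and zero-m 3j drop out of the ratio.
A: Δ: 0! 2! 2! / 5! → 1/30; sum: t=0:+1/4 = 1/4; 3j²(1 1 2; 1 1 -2) = Δ·Π!·Σ² = 1/5  (sign +1)
B: Δ: 0! 2! 2! / 5! → 1/30; sum: t=0:+1/2 = 1/2; 3j²(1 1 2; 1 0 -1) = Δ·Π!·Σ² = 1/10  (sign -1)
I_A²/I_B² = (1/5)/(1/10) = 2/1

2/1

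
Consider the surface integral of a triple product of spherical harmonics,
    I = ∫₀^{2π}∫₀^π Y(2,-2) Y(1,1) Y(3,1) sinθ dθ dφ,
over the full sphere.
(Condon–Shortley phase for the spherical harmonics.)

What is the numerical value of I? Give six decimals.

-0.082589

Rules hold: Σm=0, L=6 even, 1≤3≤3.
N = 5·3·7 = 105
Δ = 0!·4!·2!/7! = 1/105
Racah Σ t=0..0: t=0:+1/4 = 1/4
⇒ 3j(2 1 3; 0 0 0)² = 3/35, sgn -1
Racah Σ t=0..0: t=0:+1/48 = 1/48
⇒ 3j(2 1 3; -2 1 1)² = 1/105, sgn +1
4πI² = N·(3j₀)²·(3jₘ)² = 3/35
I = -1·√(0.0857143/4π) = -0.08258890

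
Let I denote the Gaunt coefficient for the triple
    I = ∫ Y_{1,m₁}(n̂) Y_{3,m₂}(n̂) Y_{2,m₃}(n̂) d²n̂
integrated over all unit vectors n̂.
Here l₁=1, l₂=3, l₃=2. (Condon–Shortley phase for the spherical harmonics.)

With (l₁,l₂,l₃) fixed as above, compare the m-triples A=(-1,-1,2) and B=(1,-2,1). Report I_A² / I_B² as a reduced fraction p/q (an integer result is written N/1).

Same 1,3,2: normalisation and zero-m 3j drop out of the ratio.
A: Δ: 2! 0! 4! / 7! → 1/105; sum: t=2:+1/48 = 1/48; 3j²(1 3 2; -1 -1 2) = Δ·Π!·Σ² = 1/105  (sign +1)
B: Δ: 2! 0! 4! / 7! → 1/105; sum: t=0:+1/12 = 1/12; 3j²(1 3 2; 1 -2 1) = Δ·Π!·Σ² = 2/21  (sign -1)
I_A²/I_B² = (1/105)/(2/21) = 1/10

1/10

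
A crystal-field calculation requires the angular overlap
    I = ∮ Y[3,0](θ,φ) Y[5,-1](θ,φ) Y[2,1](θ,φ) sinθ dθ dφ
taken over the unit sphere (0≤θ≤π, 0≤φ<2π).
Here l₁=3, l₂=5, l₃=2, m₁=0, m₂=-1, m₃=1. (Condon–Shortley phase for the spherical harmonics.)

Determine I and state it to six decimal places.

-0.214318

Rules hold: Σm=0, L=10 even, 2≤2≤8.
N = 7·11·5 = 385
Δ = 6!·0!·4!/11! = 1/2310
Racah Σ t=3..3: t=3:−1/144 = -1/144
⇒ 3j(3 5 2; 0 0 0)² = 10/231, sgn -1
Racah Σ t=3..3: t=3:−1/216 = -1/216
⇒ 3j(3 5 2; 0 -1 1)² = 8/231, sgn +1
4πI² = N·(3j₀)²·(3jₘ)² = 400/693
I = -1·√(0.577201/4π) = -0.21431790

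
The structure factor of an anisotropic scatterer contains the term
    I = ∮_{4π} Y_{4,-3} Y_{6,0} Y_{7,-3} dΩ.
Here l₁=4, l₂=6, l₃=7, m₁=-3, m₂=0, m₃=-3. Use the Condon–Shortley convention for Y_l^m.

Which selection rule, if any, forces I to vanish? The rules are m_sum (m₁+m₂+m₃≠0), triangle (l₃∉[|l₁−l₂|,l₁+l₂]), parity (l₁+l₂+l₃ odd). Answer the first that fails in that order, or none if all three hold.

m_sum

m₁+m₂+m₃ = -3 + 0 − 3 = -6  ✗
triangle: |4−6|=2 ≤ l₃=7 ≤ 4+6=10
parity: l₁+l₂+l₃ = 17 is odd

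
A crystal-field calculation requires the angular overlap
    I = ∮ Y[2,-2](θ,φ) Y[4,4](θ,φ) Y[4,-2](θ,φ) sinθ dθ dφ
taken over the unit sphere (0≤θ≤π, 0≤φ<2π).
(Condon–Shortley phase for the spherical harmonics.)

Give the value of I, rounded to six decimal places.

-0.106180

Rules hold: Σm=0, L=10 even, 2≤4≤6.
N = 5·9·9 = 405
Δ = 2!·2!·6!/11! = 1/13860
Racah Σ t=0..2: t=0:+1/192 t=1:−1/36 t=2:+1/192 = -5/288
⇒ 3j(2 4 4; 0 0 0)² = 20/693, sgn -1
Racah Σ t=2..2: t=2:+1/2880 = 1/2880
⇒ 3j(2 4 4; -2 4 -2)² = 2/165, sgn +1
4πI² = N·(3j₀)²·(3jₘ)² = 120/847
I = -1·√(0.141677/4π) = -0.10618031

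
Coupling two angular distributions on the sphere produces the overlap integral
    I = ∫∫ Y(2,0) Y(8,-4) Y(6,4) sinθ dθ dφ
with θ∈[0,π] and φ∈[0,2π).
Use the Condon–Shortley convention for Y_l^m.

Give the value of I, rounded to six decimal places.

0.168874

Checks pass: Σm=0; 16 even; l₃=6∈[6,10].
(2·2+1)(2·8+1)(2·6+1) = 1105
Δ: 4! 0! 12! / 17! → 1/30940
sum: t=2:+1/2073600 = 1/2073600
3j²(2 8 6; 0 0 0) = Δ·Π!·Σ² = 28/1105  (sign +1)
sum: t=2:+1/29030400 = 1/29030400
3j²(2 8 6; 0 -4 4) = Δ·Π!·Σ² = 99/7735  (sign +1)
combine: 4πI² = 1105·28/1105·99/7735 = 396/1105
take √, sign +1: I = 0.16887351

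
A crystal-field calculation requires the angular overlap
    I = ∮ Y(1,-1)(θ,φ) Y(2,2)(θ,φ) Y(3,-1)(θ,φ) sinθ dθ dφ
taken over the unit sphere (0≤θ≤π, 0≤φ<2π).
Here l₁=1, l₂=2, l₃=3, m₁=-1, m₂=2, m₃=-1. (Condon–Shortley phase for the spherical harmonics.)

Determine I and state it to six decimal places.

Checks pass: Σm=0; 6 even; l₃=3∈[1,3].
(2·1+1)(2·2+1)(2·3+1) = 105
Δ: 0! 2! 4! / 7! → 1/105
sum: t=0:+1/4 = 1/4
3j²(1 2 3; 0 0 0) = Δ·Π!·Σ² = 3/35  (sign -1)
sum: t=0:+1/48 = 1/48
3j²(1 2 3; -1 2 -1) = Δ·Π!·Σ² = 1/105  (sign +1)
combine: 4πI² = 105·3/35·1/105 = 3/35
take √, sign -1: I = -0.08258890

-0.082589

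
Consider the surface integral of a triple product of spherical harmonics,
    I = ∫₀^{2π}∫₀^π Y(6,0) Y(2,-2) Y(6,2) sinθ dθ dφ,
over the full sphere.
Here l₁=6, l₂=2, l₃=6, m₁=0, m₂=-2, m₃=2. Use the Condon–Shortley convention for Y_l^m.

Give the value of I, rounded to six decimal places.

m-sum 0 ✓  L=14 even ✓  4≤6≤8 ✓
Π(2lᵢ+1) = 13×5×13 = 845
triangle coeff Δ(6,2,6) = 1/90090
Σ_t [0,2]: t=0:+1/69120 t=1:−1/14400 t=2:+1/69120 = -7/172800
(3j)²=14/715 [(6 2 6; 0 0 0)], sign=-1
Σ_t [0,0]: t=0:+1/69120 = 1/69120
(3j)²=4/143 [(6 2 6; 0 -2 2)], sign=+1
⇒ 4πI² = 56/121
I = (-1)√(56/121/(4π)) = -0.19190947

-0.191909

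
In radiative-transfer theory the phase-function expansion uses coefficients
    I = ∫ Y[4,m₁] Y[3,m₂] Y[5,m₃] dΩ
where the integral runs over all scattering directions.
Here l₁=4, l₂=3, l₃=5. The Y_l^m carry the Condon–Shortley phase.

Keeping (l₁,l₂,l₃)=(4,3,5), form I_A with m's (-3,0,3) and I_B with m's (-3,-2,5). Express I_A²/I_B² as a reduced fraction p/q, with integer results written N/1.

Shared (l₁,l₂,l₃)=(4,3,5): N and (l;000)² cancel in I_A²/I_B².
A: Δ = 2!·6!·4!/13! = 1/180180; Racah Σ t=1..2: t=1:−1/2880 t=2:+1/1440 = 1/2880; ⇒ 3j(4 3 5; -3 0 3)² = 7/715, sgn +1
B: Δ = 2!·6!·4!/13! = 1/180180; Racah Σ t=1..1: t=1:−1/17280 = -1/17280; ⇒ 3j(4 3 5; -3 -2 5)² = 35/858, sgn -1
I_A²/I_B² = (7/715)/(35/858) = 6/25

6/25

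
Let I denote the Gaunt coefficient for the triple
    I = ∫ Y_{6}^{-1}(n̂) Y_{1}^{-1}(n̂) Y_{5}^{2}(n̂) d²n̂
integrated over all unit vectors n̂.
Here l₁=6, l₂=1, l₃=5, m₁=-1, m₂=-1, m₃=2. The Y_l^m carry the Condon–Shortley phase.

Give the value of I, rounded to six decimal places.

-0.129207

Rules hold: Σm=0, L=12 even, 5≤5≤7.
N = 13·3·11 = 429
Δ = 2!·10!·0!/13! = 1/858
Racah Σ t=1..1: t=1:−1/14400 = -1/14400
⇒ 3j(6 1 5; 0 0 0)² = 6/143, sgn +1
Racah Σ t=0..0: t=0:+1/60480 = 1/60480
⇒ 3j(6 1 5; -1 -1 2)² = 5/429, sgn -1
4πI² = N·(3j₀)²·(3jₘ)² = 30/143
I = -1·√(0.20979/4π) = -0.12920749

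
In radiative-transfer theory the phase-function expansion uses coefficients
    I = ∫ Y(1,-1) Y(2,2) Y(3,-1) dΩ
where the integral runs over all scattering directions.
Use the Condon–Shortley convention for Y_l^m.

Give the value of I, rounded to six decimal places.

-0.082589

Rules hold: Σm=0, L=6 even, 1≤3≤3.
N = 3·5·7 = 105
Δ = 0!·2!·4!/7! = 1/105
Racah Σ t=0..0: t=0:+1/4 = 1/4
⇒ 3j(1 2 3; 0 0 0)² = 3/35, sgn -1
Racah Σ t=0..0: t=0:+1/48 = 1/48
⇒ 3j(1 2 3; -1 2 -1)² = 1/105, sgn +1
4πI² = N·(3j₀)²·(3jₘ)² = 3/35
I = -1·√(0.0857143/4π) = -0.08258890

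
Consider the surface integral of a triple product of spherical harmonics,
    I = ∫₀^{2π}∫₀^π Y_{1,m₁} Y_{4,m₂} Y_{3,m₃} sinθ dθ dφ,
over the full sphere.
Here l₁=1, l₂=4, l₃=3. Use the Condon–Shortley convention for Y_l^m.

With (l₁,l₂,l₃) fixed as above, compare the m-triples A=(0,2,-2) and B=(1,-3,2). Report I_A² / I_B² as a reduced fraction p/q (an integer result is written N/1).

4/7

l's match ⇒ only the (l;m) 3-j factors differ between A and B.
A: triangle coeff Δ(1,4,3) = 1/252; Σ_t [1,1]: t=1:−1/120 = -1/120; (3j)²=1/21 [(1 4 3; 0 2 -2)], sign=+1
B: triangle coeff Δ(1,4,3) = 1/252; Σ_t [0,0]: t=0:+1/240 = 1/240; (3j)²=1/12 [(1 4 3; 1 -3 2)], sign=-1
I_A²/I_B² = (1/21)/(1/12) = 4/7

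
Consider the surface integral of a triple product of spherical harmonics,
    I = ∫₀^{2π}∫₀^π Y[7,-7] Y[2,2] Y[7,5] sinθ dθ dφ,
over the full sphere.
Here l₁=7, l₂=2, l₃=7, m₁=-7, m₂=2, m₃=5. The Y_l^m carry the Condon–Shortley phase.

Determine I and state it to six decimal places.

0.066694

m-sum 0 ✓  L=16 even ✓  5≤7≤9 ✓
Π(2lᵢ+1) = 15×5×15 = 1125
triangle coeff Δ(7,2,7) = 1/185640
Σ_t [0,2]: t=0:+1/2419200 t=1:−1/518400 t=2:+1/2419200 = -1/907200
(3j)²=56/3315 [(7 2 7; 0 0 0)], sign=+1
Σ_t [2,2]: t=2:+1/1916006400 = 1/1916006400
(3j)²=1/340 [(7 2 7; -7 2 5)], sign=+1
⇒ 4πI² = 210/3757
I = (+1)√(210/3757/(4π)) = 0.06669359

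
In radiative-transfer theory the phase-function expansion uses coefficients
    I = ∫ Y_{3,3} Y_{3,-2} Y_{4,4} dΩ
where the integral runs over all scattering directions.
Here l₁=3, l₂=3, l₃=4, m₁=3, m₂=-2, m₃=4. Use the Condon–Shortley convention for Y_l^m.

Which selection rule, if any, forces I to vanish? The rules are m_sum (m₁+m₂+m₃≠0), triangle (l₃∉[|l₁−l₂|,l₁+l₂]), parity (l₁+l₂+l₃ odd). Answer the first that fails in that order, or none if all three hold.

m_sum

Σmᵢ = 5  ✗
l₃∈[|l₁−l₂|,l₁+l₂]=[0,6], have l₃=4
Σlᵢ = 10 ⇒ even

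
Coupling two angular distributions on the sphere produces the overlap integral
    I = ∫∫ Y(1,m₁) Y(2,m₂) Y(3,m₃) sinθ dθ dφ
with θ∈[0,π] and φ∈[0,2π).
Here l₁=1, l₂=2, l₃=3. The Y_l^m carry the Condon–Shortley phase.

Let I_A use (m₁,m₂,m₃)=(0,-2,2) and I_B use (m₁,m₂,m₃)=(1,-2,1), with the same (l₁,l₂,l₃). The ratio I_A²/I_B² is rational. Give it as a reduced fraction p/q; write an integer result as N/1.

l's match ⇒ only the (l;m) 3-j factors differ between A and B.
A: triangle coeff Δ(1,2,3) = 1/105; Σ_t [0,0]: t=0:+1/24 = 1/24; (3j)²=1/21 [(1 2 3; 0 -2 2)], sign=-1
B: triangle coeff Δ(1,2,3) = 1/105; Σ_t [0,0]: t=0:+1/48 = 1/48; (3j)²=1/105 [(1 2 3; 1 -2 1)], sign=+1
I_A²/I_B² = (1/21)/(1/105) = 5/1

5/1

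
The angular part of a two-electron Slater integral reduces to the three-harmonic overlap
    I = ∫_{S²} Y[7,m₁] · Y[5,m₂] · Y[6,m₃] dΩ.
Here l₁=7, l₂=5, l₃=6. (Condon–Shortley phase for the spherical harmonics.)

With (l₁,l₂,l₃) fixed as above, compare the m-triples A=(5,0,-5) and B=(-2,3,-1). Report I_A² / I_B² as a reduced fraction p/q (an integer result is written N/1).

Shared (l₁,l₂,l₃)=(7,5,6): N and (l;000)² cancel in I_A²/I_B².
A: Δ = 6!·8!·4!/19! = 1/174594420; Racah Σ t=1..2: t=1:−1/14515200 t=2:+1/11612160 = 1/58060800; ⇒ 3j(7 5 6; 5 0 -5)² = 55/58786, sgn -1
B: Δ = 6!·8!·4!/19! = 1/174594420; Racah Σ t=4..6: t=4:+1/829440 t=5:−1/414720 t=6:+1/2073600 = -1/1382400; ⇒ 3j(7 5 6; -2 3 -1)² = 294/46189, sgn +1
I_A²/I_B² = (55/58786)/(294/46189) = 605/4116

605/4116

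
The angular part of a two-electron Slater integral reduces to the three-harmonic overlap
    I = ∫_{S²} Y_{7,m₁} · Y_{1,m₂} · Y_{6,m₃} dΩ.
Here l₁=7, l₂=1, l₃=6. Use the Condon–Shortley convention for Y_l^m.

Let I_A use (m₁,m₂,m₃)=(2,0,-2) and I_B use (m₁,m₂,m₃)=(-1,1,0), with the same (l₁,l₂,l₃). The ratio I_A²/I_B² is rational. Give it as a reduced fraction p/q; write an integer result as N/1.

45/28

Shared (l₁,l₂,l₃)=(7,1,6): N and (l;000)² cancel in I_A²/I_B².
A: Δ = 2!·12!·0!/15! = 1/1365; Racah Σ t=1..1: t=1:−1/967680 = -1/967680; ⇒ 3j(7 1 6; 2 0 -2)² = 3/91, sgn -1
B: Δ = 2!·12!·0!/15! = 1/1365; Racah Σ t=2..2: t=2:+1/1036800 = 1/1036800; ⇒ 3j(7 1 6; -1 1 0)² = 4/195, sgn +1
I_A²/I_B² = (3/91)/(4/195) = 45/28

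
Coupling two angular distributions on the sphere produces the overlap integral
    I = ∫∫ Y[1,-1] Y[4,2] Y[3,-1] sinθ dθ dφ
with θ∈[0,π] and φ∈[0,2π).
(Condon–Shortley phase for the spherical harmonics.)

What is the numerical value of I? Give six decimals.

Rules hold: Σm=0, L=8 even, 3≤3≤5.
N = 3·9·7 = 189
Δ = 2!·0!·6!/9! = 1/252
Racah Σ t=1..1: t=1:−1/36 = -1/36
⇒ 3j(1 4 3; 0 0 0)² = 4/63, sgn +1
Racah Σ t=2..2: t=2:+1/96 = 1/96
⇒ 3j(1 4 3; -1 2 -1)² = 5/84, sgn +1
4πI² = N·(3j₀)²·(3jₘ)² = 5/7
I = +1·√(0.714286/4π) = 0.23841361

0.238414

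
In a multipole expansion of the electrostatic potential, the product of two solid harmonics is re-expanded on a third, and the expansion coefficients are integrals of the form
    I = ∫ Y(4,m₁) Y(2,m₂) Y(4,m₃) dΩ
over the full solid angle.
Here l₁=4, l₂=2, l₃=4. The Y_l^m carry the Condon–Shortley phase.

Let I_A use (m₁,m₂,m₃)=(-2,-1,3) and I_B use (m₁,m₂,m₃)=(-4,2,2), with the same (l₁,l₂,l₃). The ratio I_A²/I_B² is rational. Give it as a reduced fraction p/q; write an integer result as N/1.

l's match ⇒ only the (l;m) 3-j factors differ between A and B.
A: triangle coeff Δ(4,2,4) = 1/13860; Σ_t [0,1]: t=0:+1/1440 t=1:−1/240 = -1/288; (3j)²=5/132 [(4 2 4; -2 -1 3)], sign=+1
B: triangle coeff Δ(4,2,4) = 1/13860; Σ_t [2,2]: t=2:+1/2880 = 1/2880; (3j)²=2/165 [(4 2 4; -4 2 2)], sign=+1
I_A²/I_B² = (5/132)/(2/165) = 25/8

25/8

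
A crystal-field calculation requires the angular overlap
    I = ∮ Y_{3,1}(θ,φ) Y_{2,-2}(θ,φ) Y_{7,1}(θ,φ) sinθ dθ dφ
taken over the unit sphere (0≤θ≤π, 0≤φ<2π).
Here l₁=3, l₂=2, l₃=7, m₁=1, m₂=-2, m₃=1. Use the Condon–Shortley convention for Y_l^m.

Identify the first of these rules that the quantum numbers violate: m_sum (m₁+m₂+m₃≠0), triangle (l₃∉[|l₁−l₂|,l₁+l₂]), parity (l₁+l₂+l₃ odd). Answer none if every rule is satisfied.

azimuthal sum: 1 − 2 + 1 = 0  ✓
1 ≤ 7 ≤ 5 (triangle on l)  ✗
L = 3 + 2 + 7 = 12 (even)

triangle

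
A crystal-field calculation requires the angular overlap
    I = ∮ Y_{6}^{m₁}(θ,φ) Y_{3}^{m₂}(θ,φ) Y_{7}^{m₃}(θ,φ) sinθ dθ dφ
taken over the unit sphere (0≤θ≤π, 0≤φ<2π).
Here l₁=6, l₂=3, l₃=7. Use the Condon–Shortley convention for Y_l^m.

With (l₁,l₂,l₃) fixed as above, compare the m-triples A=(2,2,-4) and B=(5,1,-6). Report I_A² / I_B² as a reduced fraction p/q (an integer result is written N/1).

Same 6,3,7: normalisation and zero-m 3j drop out of the ratio.
A: Δ: 2! 10! 4! / 17! → 1/2042040; sum: t=1:−1/725760 t=2:+1/967680 = -1/2903040; 3j²(6 3 7; 2 2 -4) = Δ·Π!·Σ² = 5/3094  (sign +1)
B: Δ: 2! 10! 4! / 17! → 1/2042040; sum: t=0:+1/17418240 t=1:−1/21772800 = 1/87091200; 3j²(6 3 7; 5 1 -6) = Δ·Π!·Σ² = 11/14280  (sign -1)
I_A²/I_B² = (5/3094)/(11/14280) = 300/143

300/143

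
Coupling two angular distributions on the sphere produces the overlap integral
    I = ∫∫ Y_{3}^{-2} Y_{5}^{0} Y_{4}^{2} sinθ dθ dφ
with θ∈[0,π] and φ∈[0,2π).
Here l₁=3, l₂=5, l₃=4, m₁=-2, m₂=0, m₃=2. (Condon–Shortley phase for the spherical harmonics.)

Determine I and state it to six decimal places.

Rules hold: Σm=0, L=12 even, 2≤4≤8.
N = 7·11·9 = 693
Δ = 4!·2!·6!/13! = 1/180180
Racah Σ t=1..3: t=1:−1/576 t=2:+1/144 t=3:−1/576 = 1/288
⇒ 3j(3 5 4; 0 0 0)² = 20/1001, sgn +1
Racah Σ t=3..4: t=3:−1/576 t=4:+1/2880 = -1/720
⇒ 3j(3 5 4; -2 0 2)² = 80/3003, sgn -1
4πI² = N·(3j₀)²·(3jₘ)² = 4800/13013
I = -1·√(0.368862/4π) = -0.17132746

-0.171327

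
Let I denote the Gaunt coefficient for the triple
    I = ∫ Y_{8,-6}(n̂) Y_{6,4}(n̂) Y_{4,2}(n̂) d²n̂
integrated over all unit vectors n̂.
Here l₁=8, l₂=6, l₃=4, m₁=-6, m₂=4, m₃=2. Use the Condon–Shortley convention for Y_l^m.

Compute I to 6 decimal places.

0.133505

m-sum 0 ✓  L=18 even ✓  2≤4≤14 ✓
Π(2lᵢ+1) = 17×13×9 = 1989
triangle coeff Δ(8,6,4) = 1/23279256
Σ_t [4,6]: t=4:+1/1658880 t=5:−1/518400 t=6:+1/1658880 = -1/1382400
(3j)²=504/46189 [(8 6 4; 0 0 0)], sign=-1
Σ_t [8,10]: t=8:+1/116121600 t=9:−1/43545600 t=10:+1/348364800 = -1/87091200
(3j)²=10/969 [(8 6 4; -6 4 2)], sign=-1
⇒ 4πI² = 15120/67507
I = (+1)√(15120/67507/(4π)) = 0.13350470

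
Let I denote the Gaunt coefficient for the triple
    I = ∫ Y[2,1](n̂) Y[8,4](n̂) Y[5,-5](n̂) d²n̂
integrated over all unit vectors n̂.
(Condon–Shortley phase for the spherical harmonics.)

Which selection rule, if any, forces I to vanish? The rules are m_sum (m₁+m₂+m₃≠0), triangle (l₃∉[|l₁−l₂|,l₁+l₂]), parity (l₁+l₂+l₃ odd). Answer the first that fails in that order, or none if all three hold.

triangle

m₁+m₂+m₃ = 1 + 4 − 5 = 0  ✓
triangle: |2−8|=6 ≤ l₃=5 ≤ 2+8=10  ✗
parity: l₁+l₂+l₃ = 15 is odd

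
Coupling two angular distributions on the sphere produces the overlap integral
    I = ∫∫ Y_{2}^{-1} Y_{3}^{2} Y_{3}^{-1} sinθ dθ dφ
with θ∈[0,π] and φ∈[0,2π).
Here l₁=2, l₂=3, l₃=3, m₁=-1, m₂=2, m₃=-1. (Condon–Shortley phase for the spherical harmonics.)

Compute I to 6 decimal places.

0.162868

m-sum 0 ✓  L=8 even ✓  1≤3≤5 ✓
Π(2lᵢ+1) = 5×7×7 = 245
triangle coeff Δ(2,3,3) = 1/3780
Σ_t [0,2]: t=0:+1/24 t=1:−1/4 t=2:+1/24 = -1/6
(3j)²=4/105 [(2 3 3; 0 0 0)], sign=+1
Σ_t [1,2]: t=1:−1/48 t=2:+1/12 = 1/16
(3j)²=1/28 [(2 3 3; -1 2 -1)], sign=+1
⇒ 4πI² = 1/3
I = (+1)√(1/3/(4π)) = 0.16286750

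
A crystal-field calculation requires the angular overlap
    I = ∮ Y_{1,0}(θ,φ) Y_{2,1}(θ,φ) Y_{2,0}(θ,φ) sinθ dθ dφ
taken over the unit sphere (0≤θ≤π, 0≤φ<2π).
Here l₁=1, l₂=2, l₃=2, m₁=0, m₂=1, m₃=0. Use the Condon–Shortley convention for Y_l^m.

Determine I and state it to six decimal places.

Σmᵢ = 1 ≠ 0, so the φ-integral vanishes; I = 0

0.000000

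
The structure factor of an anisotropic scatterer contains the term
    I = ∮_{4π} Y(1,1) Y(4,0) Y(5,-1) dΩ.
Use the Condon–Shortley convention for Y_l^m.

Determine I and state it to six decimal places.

m-sum 0 ✓  L=10 even ✓  3≤5≤5 ✓
Π(2lᵢ+1) = 3×9×11 = 297
triangle coeff Δ(1,4,5) = 1/495
Σ_t [0,0]: t=0:+1/576 = 1/576
(3j)²=5/99 [(1 4 5; 0 0 0)], sign=-1
Σ_t [0,0]: t=0:+1/1152 = 1/1152
(3j)²=1/33 [(1 4 5; 1 0 -1)], sign=+1
⇒ 4πI² = 5/11
I = (-1)√(5/11/(4π)) = -0.19018827

-0.190188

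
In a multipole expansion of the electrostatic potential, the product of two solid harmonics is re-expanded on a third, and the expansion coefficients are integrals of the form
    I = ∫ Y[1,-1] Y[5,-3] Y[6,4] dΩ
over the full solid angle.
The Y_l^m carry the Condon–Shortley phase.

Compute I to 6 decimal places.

0.274090

Checks pass: Σm=0; 12 even; l₃=6∈[4,6].
(2·1+1)(2·5+1)(2·6+1) = 429
Δ: 0! 2! 10! / 13! → 1/858
sum: t=0:+1/14400 = 1/14400
3j²(1 5 6; 0 0 0) = Δ·Π!·Σ² = 6/143  (sign +1)
sum: t=0:+1/161280 = 1/161280
3j²(1 5 6; -1 -3 4) = Δ·Π!·Σ² = 15/286  (sign +1)
combine: 4πI² = 429·6/143·15/286 = 135/143
take √, sign +1: I = 0.27409047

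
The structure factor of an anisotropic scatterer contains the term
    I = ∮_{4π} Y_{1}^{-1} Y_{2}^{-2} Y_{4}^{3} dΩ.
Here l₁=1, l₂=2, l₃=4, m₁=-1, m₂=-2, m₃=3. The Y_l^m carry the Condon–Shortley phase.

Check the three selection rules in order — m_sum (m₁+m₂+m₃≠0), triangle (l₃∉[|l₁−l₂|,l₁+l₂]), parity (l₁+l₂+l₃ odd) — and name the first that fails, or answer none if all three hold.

m₁+m₂+m₃ = -1 − 2 + 3 = 0  ✓
triangle: |1−2|=1 ≤ l₃=4 ≤ 1+2=3  ✗
parity: l₁+l₂+l₃ = 7 is odd

triangle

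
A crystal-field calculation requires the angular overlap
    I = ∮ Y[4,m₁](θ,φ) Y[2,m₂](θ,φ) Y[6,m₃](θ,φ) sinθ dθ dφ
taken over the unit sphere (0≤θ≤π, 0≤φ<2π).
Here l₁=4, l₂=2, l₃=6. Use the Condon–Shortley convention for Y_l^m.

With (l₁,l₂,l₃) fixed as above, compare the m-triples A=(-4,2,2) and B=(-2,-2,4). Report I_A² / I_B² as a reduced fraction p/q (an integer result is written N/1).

l's match ⇒ only the (l;m) 3-j factors differ between A and B.
A: triangle coeff Δ(4,2,6) = 1/6435; Σ_t [0,0]: t=0:+1/967680 = 1/967680; (3j)²=1/6435 [(4 2 6; -4 2 2)], sign=+1
B: triangle coeff Δ(4,2,6) = 1/6435; Σ_t [0,0]: t=0:+1/34560 = 1/34560; (3j)²=14/429 [(4 2 6; -2 -2 4)], sign=+1
I_A²/I_B² = (1/6435)/(14/429) = 1/210

1/210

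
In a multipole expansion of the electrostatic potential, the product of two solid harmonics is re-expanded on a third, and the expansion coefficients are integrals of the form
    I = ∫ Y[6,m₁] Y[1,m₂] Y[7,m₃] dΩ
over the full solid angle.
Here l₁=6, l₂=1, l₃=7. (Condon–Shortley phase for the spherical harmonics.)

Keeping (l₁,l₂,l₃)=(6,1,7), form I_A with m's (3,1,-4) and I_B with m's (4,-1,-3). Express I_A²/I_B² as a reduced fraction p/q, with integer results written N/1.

Same 6,1,7: normalisation and zero-m 3j drop out of the ratio.
A: Δ: 0! 12! 2! / 15! → 1/1365; sum: t=0:+1/4354560 = 1/4354560; 3j²(6 1 7; 3 1 -4) = Δ·Π!·Σ² = 11/273  (sign -1)
B: Δ: 0! 12! 2! / 15! → 1/1365; sum: t=0:+1/14515200 = 1/14515200; 3j²(6 1 7; 4 -1 -3) = Δ·Π!·Σ² = 2/455  (sign +1)
I_A²/I_B² = (11/273)/(2/455) = 55/6

55/6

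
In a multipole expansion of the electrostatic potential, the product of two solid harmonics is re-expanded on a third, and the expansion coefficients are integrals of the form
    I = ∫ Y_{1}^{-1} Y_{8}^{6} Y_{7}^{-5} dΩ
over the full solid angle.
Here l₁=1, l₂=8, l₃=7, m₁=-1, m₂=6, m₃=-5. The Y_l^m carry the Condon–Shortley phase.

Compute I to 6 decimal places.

0.291881

Rules hold: Σm=0, L=16 even, 7≤7≤9.
N = 3·17·15 = 765
Δ = 2!·0!·14!/17! = 1/2040
Racah Σ t=1..1: t=1:−1/25401600 = -1/25401600
⇒ 3j(1 8 7; 0 0 0)² = 8/255, sgn +1
Racah Σ t=2..2: t=2:+1/1916006400 = 1/1916006400
⇒ 3j(1 8 7; -1 6 -5)² = 91/2040, sgn +1
4πI² = N·(3j₀)²·(3jₘ)² = 91/85
I = +1·√(1.07059/4π) = 0.29188132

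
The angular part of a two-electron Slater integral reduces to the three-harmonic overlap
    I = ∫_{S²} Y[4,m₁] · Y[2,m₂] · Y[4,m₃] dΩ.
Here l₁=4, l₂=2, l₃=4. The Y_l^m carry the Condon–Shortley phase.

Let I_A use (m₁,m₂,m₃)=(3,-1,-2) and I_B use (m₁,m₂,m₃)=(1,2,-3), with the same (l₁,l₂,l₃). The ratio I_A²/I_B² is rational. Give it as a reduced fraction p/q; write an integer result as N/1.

25/18

Same 4,2,4: normalisation and zero-m 3j drop out of the ratio.
A: Δ: 2! 6! 2! / 11! → 1/13860; sum: t=0:+1/240 t=1:−1/1440 = 1/288; 3j²(4 2 4; 3 -1 -2) = Δ·Π!·Σ² = 5/132  (sign +1)
B: Δ: 2! 6! 2! / 11! → 1/13860; sum: t=2:+1/480 = 1/480; 3j²(4 2 4; 1 2 -3) = Δ·Π!·Σ² = 3/110  (sign -1)
I_A²/I_B² = (5/132)/(3/110) = 25/18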